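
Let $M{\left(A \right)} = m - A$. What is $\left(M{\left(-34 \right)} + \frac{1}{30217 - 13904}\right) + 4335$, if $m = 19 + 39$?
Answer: $\frac{72217652}{16313} \approx 4427.0$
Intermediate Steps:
$m = 58$
$M{\left(A \right)} = 58 - A$
$\left(M{\left(-34 \right)} + \frac{1}{30217 - 13904}\right) + 4335 = \left(\left(58 - -34\right) + \frac{1}{30217 - 13904}\right) + 4335 = \left(\left(58 + 34\right) + \frac{1}{16313}\right) + 4335 = \left(92 + \frac{1}{16313}\right) + 4335 = \frac{1500797}{16313} + 4335 = \frac{72217652}{16313}$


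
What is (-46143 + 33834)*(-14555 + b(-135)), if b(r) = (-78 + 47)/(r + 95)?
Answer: 7165918221/40 ≈ 1.7915e+8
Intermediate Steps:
b(r) = -31/(95 + r)
(-46143 + 33834)*(-14555 + b(-135)) = (-46143 + 33834)*(-14555 - 31/(95 - 135)) = -12309*(-14555 - 31/(-40)) = -12309*(-14555 - 31*(-1/40)) = -12309*(-14555 + 31/40) = -12309*(-582169/40) = 7165918221/40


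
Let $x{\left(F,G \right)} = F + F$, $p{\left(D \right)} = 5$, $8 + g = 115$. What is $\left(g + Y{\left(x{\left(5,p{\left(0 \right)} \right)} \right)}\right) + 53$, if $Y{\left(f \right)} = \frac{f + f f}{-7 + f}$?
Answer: $\frac{590}{3} \approx 196.67$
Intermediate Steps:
$g = 107$ ($g = -8 + 115 = 107$)
$x{\left(F,G \right)} = 2 F$
$Y{\left(f \right)} = \frac{f + f^{2}}{-7 + f}$
$\left(g + Y{\left(x{\left(5,p{\left(0 \right)} \right)} \right)}\right) + 53 = \left(107 + \frac{2 \cdot 5 \left(1 + 2 \cdot 5\right)}{-7 + 2 \cdot 5}\right) + 53 = \left(107 + \frac{10 \left(1 + 10\right)}{-7 + 10}\right) + 53 = \left(107 + 10 \cdot \frac{1}{3} \cdot 11\right) + 53 = \left(107 + \frac{110}{3}\right) + 53 = \frac{431}{3} + 53 = \frac{590}{3}$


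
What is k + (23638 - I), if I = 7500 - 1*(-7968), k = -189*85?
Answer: -7895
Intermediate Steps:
k = -16065
I = 15468 (I = 7500 + 7968 = 15468)
k + (23638 - I) = -16065 + (23638 - 1*15468) = -16065 + (23638 - 15468) = -16065 + 8170 = -7895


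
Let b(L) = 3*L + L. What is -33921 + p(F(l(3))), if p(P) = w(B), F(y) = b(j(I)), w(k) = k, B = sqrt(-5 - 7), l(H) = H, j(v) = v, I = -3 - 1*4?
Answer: -33921 + 2*I*sqrt(3) ≈ -33921.0 + 3.4641*I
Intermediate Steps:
I = -7 (I = -3 - 4 = -7)
b(L) = 4*L
B = 2*I*sqrt(3) (B = sqrt(-12) = 2*I*sqrt(3) ≈ 3.4641*I)
F(y) = -28 (F(y) = 4*(-7) = -28)
p(P) = 2*I*sqrt(3)
-33921 + p(F(l(3))) = -33921 + 2*I*sqrt(3)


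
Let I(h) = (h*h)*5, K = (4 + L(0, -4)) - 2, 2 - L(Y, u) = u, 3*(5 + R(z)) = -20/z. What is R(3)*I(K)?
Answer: -20800/9 ≈ -2311.1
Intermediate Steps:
R(z) = -5 - 20/(3*z) (R(z) = -5 + (-20/z)/3 = -5 - 20/(3*z))
L(Y, u) = 2 - u
K = 8 (K = (4 + (2 - 1*(-4))) - 2 = (4 + (2 + 4)) - 2 = (4 + 6) - 2 = 10 - 2 = 8)
I(h) = 5*h**2 (I(h) = h**2*5 = 5*h**2)
R(3)*I(K) = (-5 - 20/3/3)*(5*8**2) = (-5 - 20/3*1/3)*(5*64) = (-5 - 20/9)*320 = -65/9*320 = -20800/9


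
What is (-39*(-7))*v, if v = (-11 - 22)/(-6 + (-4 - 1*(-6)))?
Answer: 9009/4 ≈ 2252.3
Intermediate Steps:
v = 33/4 (v = -33/(-6 + (-4 + 6)) = -33/(-6 + 2) = -33/(-4) = -33*(-1/4) = 33/4 ≈ 8.2500)
(-39*(-7))*v = -39*(-7)*(33/4) = 273*(33/4) = 9009/4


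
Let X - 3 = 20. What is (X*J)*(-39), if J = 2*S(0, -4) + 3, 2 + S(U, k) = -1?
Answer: 2691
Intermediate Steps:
S(U, k) = -3 (S(U, k) = -2 - 1 = -3)
J = -3 (J = 2*(-3) + 3 = -6 + 3 = -3)
X = 23 (X = 3 + 20 = 23)
(X*J)*(-39) = (23*(-3))*(-39) = -69*(-39) = 2691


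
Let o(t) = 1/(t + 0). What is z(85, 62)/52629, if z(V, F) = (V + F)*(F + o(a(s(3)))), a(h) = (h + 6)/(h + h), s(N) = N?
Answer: 9212/52629 ≈ 0.17504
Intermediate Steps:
a(h) = (6 + h)/(2*h) (a(h) = (6 + h)/((2*h)) = (6 + h)*(1/(2*h)) = (6 + h)/(2*h))
o(t) = 1/t
z(V, F) = (⅔ + F)*(F + V) (z(V, F) = (V + F)*(F + 1/((½)*(6 + 3)/3)) = (F + V)*(F + 1/((½)*(⅓)*9)) = (F + V)*(F + 1/(3/2)) = (F + V)*(F + ⅔) = (F + V)*(⅔ + F) = (⅔ + F)*(F + V))
z(85, 62)/52629 = (62² + (⅔)*62 + (⅔)*85 + 62*85)/52629 = (3844 + 124/3 + 170/3 + 5270)*(1/52629) = 9212*(1/52629) = 9212/52629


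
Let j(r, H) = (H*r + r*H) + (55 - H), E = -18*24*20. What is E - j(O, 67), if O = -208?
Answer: 19244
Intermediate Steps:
E = -8640 (E = -432*20 = -8640)
j(r, H) = 55 - H + 2*H*r (j(r, H) = (H*r + H*r) + (55 - H) = 2*H*r + (55 - H) = 55 - H + 2*H*r)
E - j(O, 67) = -8640 - (55 - 1*67 + 2*67*(-208)) = -8640 - (55 - 67 - 27872) = -8640 - 1*(-27884) = -8640 + 27884 = 19244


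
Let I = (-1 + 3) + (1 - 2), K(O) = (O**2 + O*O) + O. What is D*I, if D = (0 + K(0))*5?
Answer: 0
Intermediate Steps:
K(O) = O + 2*O**2 (K(O) = (O**2 + O**2) + O = 2*O**2 + O = O + 2*O**2)
D = 0 (D = (0 + 0*(1 + 2*0))*5 = (0 + 0*(1 + 0))*5 = (0 + 0*1)*5 = (0 + 0)*5 = 0*5 = 0)
I = 1 (I = 2 - 1 = 1)
D*I = 0*1 = 0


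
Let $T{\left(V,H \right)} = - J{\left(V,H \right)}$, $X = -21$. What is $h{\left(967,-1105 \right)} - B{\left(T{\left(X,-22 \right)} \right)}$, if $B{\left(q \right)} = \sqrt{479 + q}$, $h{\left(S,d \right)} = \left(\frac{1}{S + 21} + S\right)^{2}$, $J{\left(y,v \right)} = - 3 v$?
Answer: $\frac{912783427609}{976144} - \sqrt{413} \approx 9.3507 \cdot 10^{5}$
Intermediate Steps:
$h{\left(S,d \right)} = \left(S + \frac{1}{21 + S}\right)^{2}$ ($h{\left(S,d \right)} = \left(\frac{1}{21 + S} + S\right)^{2} = \left(S + \frac{1}{21 + S}\right)^{2}$)
$T{\left(V,H \right)} = 3 H$ ($T{\left(V,H \right)} = - \left(-3\right) H = 3 H$)
$h{\left(967,-1105 \right)} - B{\left(T{\left(X,-22 \right)} \right)} = \frac{\left(1 + 967^{2} + 21 \cdot 967\right)^{2}}{\left(21 + 967\right)^{2}} - \sqrt{479 + 3 \left(-22\right)} = \frac{\left(1 + 935089 + 20307\right)^{2}}{976144} - \sqrt{479 - 66} = \frac{955397^{2}}{976144} - \sqrt{413} = \frac{1}{976144} \cdot 912783427609 - \sqrt{413} = \frac{912783427609}{976144} - \sqrt{413}$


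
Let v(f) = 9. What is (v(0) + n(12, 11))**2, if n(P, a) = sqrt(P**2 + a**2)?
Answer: (9 + sqrt(265))**2 ≈ 639.02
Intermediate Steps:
(v(0) + n(12, 11))**2 = (9 + sqrt(12**2 + 11**2))**2 = (9 + sqrt(144 + 121))**2 = (9 + sqrt(265))**2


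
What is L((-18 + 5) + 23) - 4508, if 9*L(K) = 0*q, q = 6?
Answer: -4508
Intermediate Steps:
L(K) = 0 (L(K) = (0*6)/9 = (1/9)*0 = 0)
L((-18 + 5) + 23) - 4508 = 0 - 4508 = -4508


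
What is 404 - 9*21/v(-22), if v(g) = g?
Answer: 9077/22 ≈ 412.59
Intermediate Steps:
404 - 9*21/v(-22) = 404 - 9*21/(-22) = 404 - 189*(-1)/22 = 404 - 1*(-189/22) = 404 + 189/22 = 9077/22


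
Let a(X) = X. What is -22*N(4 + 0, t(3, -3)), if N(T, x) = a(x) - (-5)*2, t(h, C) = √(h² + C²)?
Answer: -220 - 66*√2 ≈ -313.34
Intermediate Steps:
t(h, C) = √(C² + h²)
N(T, x) = 10 + x (N(T, x) = x - (-5)*2 = x - 1*(-10) = x + 10 = 10 + x)
-22*N(4 + 0, t(3, -3)) = -22*(10 + √((-3)² + 3²)) = -22*(10 + √(9 + 9)) = -22*(10 + √18) = -22*(10 + 3*√2) = -220 - 66*√2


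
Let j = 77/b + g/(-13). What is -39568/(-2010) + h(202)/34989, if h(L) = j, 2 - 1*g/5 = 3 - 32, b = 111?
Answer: 332953534516/16913857545 ≈ 19.685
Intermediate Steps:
g = 155 (g = 10 - 5*(3 - 32) = 10 - 5*(-29) = 10 + 145 = 155)
j = -16204/1443 (j = 77/111 + 155/(-13) = 77*(1/111) + 155*(-1/13) = 77/111 - 155/13 = -16204/1443 ≈ -11.229)
h(L) = -16204/1443
-39568/(-2010) + h(202)/34989 = -39568/(-2010) - 16204/1443/34989 = -39568*(-1/2010) - 16204/1443*1/34989 = 19784/1005 - 16204/50489127 = 332953534516/16913857545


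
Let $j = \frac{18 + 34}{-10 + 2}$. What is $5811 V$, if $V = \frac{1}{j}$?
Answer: $-894$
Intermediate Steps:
$j = - \frac{13}{2}$ ($j = \frac{52}{-8} = 52 \left(- \frac{1}{8}\right) = - \frac{13}{2} \approx -6.5$)
$V = - \frac{2}{13}$ ($V = \frac{1}{- \frac{13}{2}} = - \frac{2}{13} \approx -0.15385$)
$5811 V = 5811 \left(- \frac{2}{13}\right) = -894$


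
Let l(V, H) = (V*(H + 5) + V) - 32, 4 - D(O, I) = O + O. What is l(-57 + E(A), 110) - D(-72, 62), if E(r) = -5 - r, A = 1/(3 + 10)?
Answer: -95952/13 ≈ -7380.9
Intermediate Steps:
A = 1/13 ≈ 0.076923
D(O, I) = 4 - 2*O (D(O, I) = 4 - (O + O) = 4 - 2*O)
l(V, H) = -32 + V + V*(5 + H) (l(V, H) = (V*(5 + H) + V) - 32 = (V + V*(5 + H)) - 32 = -32 + V + V*(5 + H))
l(-57 + E(A), 110) - D(-72, 62) = (-32 + 6*(-57 + (-5 - 1*1/13)) + 110*(-57 + (-5 - 1*1/13))) - (4 - 2*(-72)) = (-32 + 6*(-57 + (-5 - 1/13)) + 110*(-57 + (-5 - 1/13))) - (4 + 144) = (-32 + 6*(-57 - 66/13) + 110*(-57 - 66/13)) - 1*148 = (-32 + 6*(-807/13) + 110*(-807/13)) - 148 = (-32 - 4842/13 - 88770/13) - 148 = -94028/13 - 148 = -95952/13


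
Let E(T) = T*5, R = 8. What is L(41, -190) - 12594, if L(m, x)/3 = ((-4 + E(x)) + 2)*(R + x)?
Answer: 507198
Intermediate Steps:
E(T) = 5*T
L(m, x) = 3*(-2 + 5*x)*(8 + x) (L(m, x) = 3*(((-4 + 5*x) + 2)*(8 + x)) = 3*((-2 + 5*x)*(8 + x)) = 3*(-2 + 5*x)*(8 + x))
L(41, -190) - 12594 = (-48 + 15*(-190)² + 114*(-190)) - 12594 = (-48 + 15*36100 - 21660) - 12594 = (-48 + 541500 - 21660) - 12594 = 519792 - 12594 = 507198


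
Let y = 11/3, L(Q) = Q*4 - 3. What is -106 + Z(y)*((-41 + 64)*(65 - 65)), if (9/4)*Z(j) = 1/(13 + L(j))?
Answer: -106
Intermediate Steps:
L(Q) = -3 + 4*Q (L(Q) = 4*Q - 3 = -3 + 4*Q)
y = 11/3 (y = 11*(1/3) = 11/3 ≈ 3.6667)
Z(j) = 4/(9*(10 + 4*j)) (Z(j) = 4/(9*(13 + (-3 + 4*j))) = 4/(9*(10 + 4*j)))
-106 + Z(y)*((-41 + 64)*(65 - 65)) = -106 + (2/(9*(5 + 2*(11/3))))*((-41 + 64)*(65 - 65)) = -106 + (2/(9*(5 + 22/3)))*(23*0) = -106 + (2/(9*(37/3)))*0 = -106 + ((2/9)*(3/37))*0 = -106 + (2/111)*0 = -106 + 0 = -106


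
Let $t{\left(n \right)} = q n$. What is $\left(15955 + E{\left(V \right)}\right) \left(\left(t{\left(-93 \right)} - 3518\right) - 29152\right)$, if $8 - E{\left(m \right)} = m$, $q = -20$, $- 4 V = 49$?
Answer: $- \frac{984394905}{2} \approx -4.922 \cdot 10^{8}$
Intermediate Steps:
$V = - \frac{49}{4}$ ($V = \left(- \frac{1}{4}\right) 49 = - \frac{49}{4} \approx -12.25$)
$t{\left(n \right)} = - 20 n$
$E{\left(m \right)} = 8 - m$
$\left(15955 + E{\left(V \right)}\right) \left(\left(t{\left(-93 \right)} - 3518\right) - 29152\right) = \left(15955 + \left(8 - - \frac{49}{4}\right)\right) \left(\left(\left(-20\right) \left(-93\right) - 3518\right) - 29152\right) = \left(15955 + \left(8 + \frac{49}{4}\right)\right) \left(\left(1860 - 3518\right) - 29152\right) = \left(15955 + \frac{81}{4}\right) \left(-1658 - 29152\right) = \frac{63901}{4} \left(-30810\right) = - \frac{984394905}{2}$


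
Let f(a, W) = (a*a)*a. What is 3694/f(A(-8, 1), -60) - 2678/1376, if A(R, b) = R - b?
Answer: -3517603/501552 ≈ -7.0134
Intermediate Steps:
f(a, W) = a³ (f(a, W) = a²*a = a³)
3694/f(A(-8, 1), -60) - 2678/1376 = 3694/((-8 - 1*1)³) - 2678/1376 = 3694/((-8 - 1)³) - 2678*1/1376 = 3694/((-9)³) - 1339/688 = 3694/(-729) - 1339/688 = 3694*(-1/729) - 1339/688 = -3694/729 - 1339/688 = -3517603/501552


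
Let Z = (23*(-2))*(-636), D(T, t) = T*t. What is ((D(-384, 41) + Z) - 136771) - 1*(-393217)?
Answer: 269958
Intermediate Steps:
Z = 29256 (Z = -46*(-636) = 29256)
((D(-384, 41) + Z) - 136771) - 1*(-393217) = ((-384*41 + 29256) - 136771) - 1*(-393217) = ((-15744 + 29256) - 136771) + 393217 = (13512 - 136771) + 393217 = -123259 + 393217 = 269958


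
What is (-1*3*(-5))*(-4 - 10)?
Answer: -210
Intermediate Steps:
(-1*3*(-5))*(-4 - 10) = -3*(-5)*(-14) = 15*(-14) = -210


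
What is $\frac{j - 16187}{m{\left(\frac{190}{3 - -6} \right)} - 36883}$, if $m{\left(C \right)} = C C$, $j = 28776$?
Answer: $- \frac{1019709}{2951423} \approx -0.3455$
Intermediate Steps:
$m{\left(C \right)} = C^{2}$
$\frac{j - 16187}{m{\left(\frac{190}{3 - -6} \right)} - 36883} = \frac{28776 - 16187}{\left(\frac{190}{3 - -6}\right)^{2} - 36883} = \frac{12589}{\left(\frac{190}{3 + 6}\right)^{2} - 36883} = \frac{12589}{\left(\frac{190}{9}\right)^{2} - 36883} = \frac{12589}{\frac{36100}{81} - 36883} = \frac{12589}{- \frac{2951423}{81}} = 12589 \left(- \frac{81}{2951423}\right) = - \frac{1019709}{2951423}$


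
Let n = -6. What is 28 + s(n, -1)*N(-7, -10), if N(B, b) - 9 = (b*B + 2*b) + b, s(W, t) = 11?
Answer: 567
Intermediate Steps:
N(B, b) = 9 + 3*b + B*b (N(B, b) = 9 + ((b*B + 2*b) + b) = 9 + ((B*b + 2*b) + b) = 9 + ((2*b + B*b) + b) = 9 + (3*b + B*b) = 9 + 3*b + B*b)
28 + s(n, -1)*N(-7, -10) = 28 + 11*(9 + 3*(-10) - 7*(-10)) = 28 + 11*(9 - 30 + 70) = 28 + 11*49 = 28 + 539 = 567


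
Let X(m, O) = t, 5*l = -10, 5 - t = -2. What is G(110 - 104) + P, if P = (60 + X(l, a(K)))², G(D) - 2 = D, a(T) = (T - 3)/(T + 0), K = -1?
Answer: 4497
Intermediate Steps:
t = 7 (t = 5 - 1*(-2) = 5 + 2 = 7)
a(T) = (-3 + T)/T
G(D) = 2 + D
l = -2 (l = (⅕)*(-10) = -2)
X(m, O) = 7
P = 4489 (P = (60 + 7)² = 67² = 4489)
G(110 - 104) + P = (2 + (110 - 104)) + 4489 = (2 + 6) + 4489 = 8 + 4489 = 4497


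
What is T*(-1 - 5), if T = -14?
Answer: 84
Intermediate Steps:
T*(-1 - 5) = -14*(-1 - 5) = -14*(-6) = 84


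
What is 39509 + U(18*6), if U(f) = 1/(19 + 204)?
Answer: 8810508/223 ≈ 39509.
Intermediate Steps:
U(f) = 1/223
39509 + U(18*6) = 39509 + 1/223 = 8810508/223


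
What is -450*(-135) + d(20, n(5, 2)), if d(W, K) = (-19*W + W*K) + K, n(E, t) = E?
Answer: 60475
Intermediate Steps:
d(W, K) = K - 19*W + K*W (d(W, K) = (-19*W + K*W) + K = K - 19*W + K*W)
-450*(-135) + d(20, n(5, 2)) = -450*(-135) + (5 - 19*20 + 5*20) = 60750 + (5 - 380 + 100) = 60750 - 275 = 60475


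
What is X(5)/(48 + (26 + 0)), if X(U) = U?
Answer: 5/74 ≈ 0.067568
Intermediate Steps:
X(5)/(48 + (26 + 0)) = 5/(48 + (26 + 0)) = 5/(48 + 26) = 5/74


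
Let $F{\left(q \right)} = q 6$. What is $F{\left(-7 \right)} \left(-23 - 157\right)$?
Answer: $7560$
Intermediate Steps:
$F{\left(q \right)} = 6 q$
$F{\left(-7 \right)} \left(-23 - 157\right) = 6 \left(-7\right) \left(-23 - 157\right) = \left(-42\right) \left(-180\right) = 7560$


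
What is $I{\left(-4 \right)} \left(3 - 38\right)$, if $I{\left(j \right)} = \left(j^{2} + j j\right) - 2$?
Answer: $-1050$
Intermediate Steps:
$I{\left(j \right)} = -2 + 2 j^{2}$ ($I{\left(j \right)} = \left(j^{2} + j^{2}\right) - 2 = 2 j^{2} - 2 = -2 + 2 j^{2}$)
$I{\left(-4 \right)} \left(3 - 38\right) = \left(-2 + 2 \left(-4\right)^{2}\right) \left(3 - 38\right) = \left(-2 + 2 \cdot 16\right) \left(-35\right) = \left(-2 + 32\right) \left(-35\right) = 30 \left(-35\right) = -1050$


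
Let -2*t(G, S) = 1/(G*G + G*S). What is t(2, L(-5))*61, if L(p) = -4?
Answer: 61/8 ≈ 7.6250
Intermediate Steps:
t(G, S) = -1/(2*(G² + G*S)) (t(G, S) = -1/(2*(G*G + G*S)) = -1/(2*(G² + G*S)))
t(2, L(-5))*61 = -½/(2*(2 - 4))*61 = -½*½/(-2)*61 = -½*½*(-½)*61 = (⅛)*61 = 61/8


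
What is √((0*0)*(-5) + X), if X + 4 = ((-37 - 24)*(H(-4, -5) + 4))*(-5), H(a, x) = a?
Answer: 2*I ≈ 2.0*I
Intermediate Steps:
X = -4 (X = -4 + ((-37 - 24)*(-4 + 4))*(-5) = -4 - 61*0*(-5) = -4 + 0*(-5) = -4 + 0 = -4)
√((0*0)*(-5) + X) = √((0*0)*(-5) - 4) = √(0*(-5) - 4) = √(0 - 4) = √(-4) = 2*I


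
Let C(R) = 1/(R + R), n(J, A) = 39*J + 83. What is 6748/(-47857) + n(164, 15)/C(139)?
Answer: 86198203086/47857 ≈ 1.8012e+6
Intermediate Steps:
n(J, A) = 83 + 39*J
C(R) = 1/(2*R)
6748/(-47857) + n(164, 15)/C(139) = 6748/(-47857) + (83 + 39*164)/(((½)/139)) = 6748*(-1/47857) + (83 + 6396)/(((½)*(1/139))) = -6748/47857 + 6479/(1/278) = -6748/47857 + 6479*278 = -6748/47857 + 1801162 = 86198203086/47857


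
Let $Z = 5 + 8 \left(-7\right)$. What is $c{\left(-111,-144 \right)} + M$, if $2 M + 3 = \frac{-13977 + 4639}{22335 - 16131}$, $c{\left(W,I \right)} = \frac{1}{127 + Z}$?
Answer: $- \frac{131987}{58938} \approx -2.2394$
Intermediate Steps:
$Z = -51$ ($Z = 5 - 56 = -51$)
$c{\left(W,I \right)} = \frac{1}{76}$ ($c{\left(W,I \right)} = \frac{1}{127 - 51} = \frac{1}{76}$)
$M = - \frac{13975}{6204}$ ($M = - \frac{3}{2} + \frac{\left(-13977 + 4639\right) \frac{1}{22335 - 16131}}{2} = - \frac{3}{2} + \frac{\left(-9338\right) \frac{1}{6204}}{2} = - \frac{3}{2} + \frac{1}{2} \left(- \frac{4669}{3102}\right) = - \frac{3}{2} - \frac{4669}{6204} = - \frac{13975}{6204} \approx -2.2526$)
$c{\left(-111,-144 \right)} + M = \frac{1}{76} - \frac{13975}{6204} = - \frac{131987}{58938}$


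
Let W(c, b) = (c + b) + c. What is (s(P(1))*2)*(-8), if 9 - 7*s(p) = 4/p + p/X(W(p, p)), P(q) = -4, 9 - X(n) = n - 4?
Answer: -4064/175 ≈ -23.223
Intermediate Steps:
W(c, b) = b + 2*c (W(c, b) = (b + c) + c = b + 2*c)
X(n) = 13 - n (X(n) = 9 - (n - 4) = 9 - (-4 + n) = 9 + (4 - n) = 13 - n)
s(p) = 9/7 - 4/(7*p) - p/(7*(13 - 3*p)) (s(p) = 9/7 - (4/p + p/(13 - (p + 2*p)))/7 = 9/7 - (4/p + p/(13 - 3*p))/7 = 9/7 + (-4/(7*p) - p/(7*(13 - 3*p))) = 9/7 - 4/(7*p) - p/(7*(13 - 3*p)))
(s(P(1))*2)*(-8) = (((⅐)*(52 - 129*(-4) + 28*(-4)²)/(-4*(-13 + 3*(-4))))*2)*(-8) = (((⅐)*(-¼)*(52 + 516 + 28*16)/(-13 - 12))*2)*(-8) = (((⅐)*(-¼)*(52 + 516 + 448)/(-25))*2)*(-8) = (((⅐)*(-¼)*(-1/25)*1016)*2)*(-8) = ((254/175)*2)*(-8) = (508/175)*(-8) = -4064/175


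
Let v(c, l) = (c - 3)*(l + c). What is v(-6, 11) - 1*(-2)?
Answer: -43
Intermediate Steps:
v(c, l) = (-3 + c)*(c + l)
v(-6, 11) - 1*(-2) = ((-6)**2 - 3*(-6) - 3*11 - 6*11) - 1*(-2) = (36 + 18 - 33 - 66) + 2 = -45 + 2 = -43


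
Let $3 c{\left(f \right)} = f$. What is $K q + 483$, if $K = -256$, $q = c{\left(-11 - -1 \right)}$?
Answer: $\frac{4009}{3} \approx 1336.3$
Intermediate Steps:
$c{\left(f \right)} = \frac{f}{3}$
$q = - \frac{10}{3}$ ($q = \frac{-11 - -1}{3} = \frac{-11 + 1}{3} = \frac{1}{3} \left(-10\right) = - \frac{10}{3} \approx -3.3333$)
$K q + 483 = \left(-256\right) \left(- \frac{10}{3}\right) + 483 = \frac{2560}{3} + 483 = \frac{4009}{3}$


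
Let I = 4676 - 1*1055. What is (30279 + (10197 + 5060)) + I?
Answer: 49157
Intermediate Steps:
I = 3621 (I = 4676 - 1055 = 3621)
(30279 + (10197 + 5060)) + I = (30279 + (10197 + 5060)) + 3621 = (30279 + 15257) + 3621 = 45536 + 3621 = 49157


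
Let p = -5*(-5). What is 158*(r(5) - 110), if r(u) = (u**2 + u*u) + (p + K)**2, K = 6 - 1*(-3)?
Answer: 173168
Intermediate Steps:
K = 9 (K = 6 + 3 = 9)
p = 25
r(u) = 1156 + 2*u**2 (r(u) = (u**2 + u*u) + (25 + 9)**2 = (u**2 + u**2) + 34**2 = 2*u**2 + 1156 = 1156 + 2*u**2)
158*(r(5) - 110) = 158*((1156 + 2*5**2) - 110) = 158*((1156 + 2*25) - 110) = 158*((1156 + 50) - 110) = 158*(1206 - 110) = 158*1096 = 173168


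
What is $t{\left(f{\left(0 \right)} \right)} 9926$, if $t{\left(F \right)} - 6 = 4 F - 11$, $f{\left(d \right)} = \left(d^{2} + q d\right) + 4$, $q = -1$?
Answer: $109186$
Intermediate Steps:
$f{\left(d \right)} = 4 + d^{2} - d$ ($f{\left(d \right)} = \left(d^{2} - d\right) + 4 = 4 + d^{2} - d$)
$t{\left(F \right)} = -5 + 4 F$ ($t{\left(F \right)} = 6 + \left(4 F - 11\right) = 6 + \left(-11 + 4 F\right) = -5 + 4 F$)
$t{\left(f{\left(0 \right)} \right)} 9926 = \left(-5 + 4 \left(4 + 0^{2} - 0\right)\right) 9926 = \left(-5 + 4 \left(4 + 0 + 0\right)\right) 9926 = \left(-5 + 4 \cdot 4\right) 9926 = \left(-5 + 16\right) 9926 = 11 \cdot 9926 = 109186$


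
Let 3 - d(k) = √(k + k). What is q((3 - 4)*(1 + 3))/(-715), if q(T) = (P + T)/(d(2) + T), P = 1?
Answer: -1/715 ≈ -0.0013986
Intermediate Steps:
d(k) = 3 - √2*√k (d(k) = 3 - √(k + k) = 3 - √(2*k) = 3 - √2*√k)
q(T) = 1 (q(T) = (1 + T)/((3 - √2*√2) + T) = (1 + T)/((3 - 2) + T) = (1 + T)/(1 + T) = 1)
q((3 - 4)*(1 + 3))/(-715) = 1/(-715) = 1*(-1/715) = -1/715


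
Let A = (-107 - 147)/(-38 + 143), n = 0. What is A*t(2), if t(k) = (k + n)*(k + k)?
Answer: -2032/105 ≈ -19.352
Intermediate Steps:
A = -254/105 ≈ -2.4190
t(k) = 2*k² (t(k) = (k + 0)*(k + k) = k*(2*k) = 2*k²)
A*t(2) = -508*2²/105 = -508*4/105 = -254/105*8 = -2032/105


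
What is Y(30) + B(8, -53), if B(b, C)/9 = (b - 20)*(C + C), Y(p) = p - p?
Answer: 11448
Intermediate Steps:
Y(p) = 0
B(b, C) = 18*C*(-20 + b) (B(b, C) = 9*((b - 20)*(C + C)) = 9*((-20 + b)*(2*C)) = 9*(2*C*(-20 + b)) = 18*C*(-20 + b))
Y(30) + B(8, -53) = 0 + 18*(-53)*(-20 + 8) = 0 + 18*(-53)*(-12) = 0 + 11448 = 11448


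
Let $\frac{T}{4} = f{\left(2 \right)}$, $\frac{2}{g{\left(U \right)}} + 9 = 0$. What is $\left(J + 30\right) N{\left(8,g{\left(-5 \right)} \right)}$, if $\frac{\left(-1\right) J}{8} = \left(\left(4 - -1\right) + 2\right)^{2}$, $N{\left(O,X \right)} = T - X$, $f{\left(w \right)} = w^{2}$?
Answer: $- \frac{52852}{9} \approx -5872.4$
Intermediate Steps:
$g{\left(U \right)} = - \frac{2}{9}$ ($g{\left(U \right)} = \frac{2}{-9 + 0} = \frac{2}{-9} = 2 \left(- \frac{1}{9}\right) = - \frac{2}{9}$)
$T = 16$ ($T = 4 \cdot 2^{2} = 4 \cdot 4 = 16$)
$N{\left(O,X \right)} = 16 - X$
$J = -392$ ($J = - 8 \left(\left(4 - -1\right) + 2\right)^{2} = - 8 \left(\left(4 + 1\right) + 2\right)^{2} = - 8 \left(5 + 2\right)^{2} = - 8 \cdot 7^{2} = \left(-8\right) 49 = -392$)
$\left(J + 30\right) N{\left(8,g{\left(-5 \right)} \right)} = \left(-392 + 30\right) \left(16 - - \frac{2}{9}\right) = - 362 \left(16 + \frac{2}{9}\right) = \left(-362\right) \frac{146}{9} = - \frac{52852}{9}$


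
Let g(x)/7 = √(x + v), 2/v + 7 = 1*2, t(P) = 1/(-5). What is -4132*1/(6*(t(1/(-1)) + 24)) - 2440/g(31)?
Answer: -10330/357 - 2440*√85/357 ≈ -91.949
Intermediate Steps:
t(P) = -⅕
v = -⅖ (v = 2/(-7 + 1*2) = 2/(-7 + 2) = 2/(-5) = 2*(-⅕) = -⅖ ≈ -0.40000)
g(x) = 7*√(-⅖ + x) (g(x) = 7*√(x - ⅖) = 7*√(-⅖ + x))
-4132*1/(6*(t(1/(-1)) + 24)) - 2440/g(31) = -4132*1/(6*(-⅕ + 24)) - 2440*5/(7*√(-10 + 25*31)) = -4132/(6*(119/5)) - 2440*5/(7*√(-10 + 775)) = -4132/714/5 - 2440*√85/357 = -4132*5/714 - 2440*√85/357 = -10330/357 - 2440*√85/357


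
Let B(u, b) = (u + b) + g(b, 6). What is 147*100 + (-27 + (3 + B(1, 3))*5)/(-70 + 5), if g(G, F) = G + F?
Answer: 955447/65 ≈ 14699.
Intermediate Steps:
g(G, F) = F + G
B(u, b) = 6 + u + 2*b (B(u, b) = (u + b) + (6 + b) = (b + u) + (6 + b) = 6 + u + 2*b)
147*100 + (-27 + (3 + B(1, 3))*5)/(-70 + 5) = 147*100 + (-27 + (3 + (6 + 1 + 2*3))*5)/(-70 + 5) = 14700 + (-27 + (3 + (6 + 1 + 6))*5)/(-65) = 14700 + (-27 + (3 + 13)*5)*(-1/65) = 14700 + (-27 + 16*5)*(-1/65) = 14700 + (-27 + 80)*(-1/65) = 14700 + 53*(-1/65) = 14700 - 53/65 = 955447/65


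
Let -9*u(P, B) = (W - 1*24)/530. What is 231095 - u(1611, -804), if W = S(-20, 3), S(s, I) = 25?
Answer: 1102323151/4770 ≈ 2.3110e+5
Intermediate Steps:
W = 25
u(P, B) = -1/4770 (u(P, B) = -(25 - 1*24)/(9*530) = -(25 - 24)/(9*530) = -1/(9*530) = -⅑*1/530 = -1/4770)
231095 - u(1611, -804) = 231095 - 1*(-1/4770) = 231095 + 1/4770 = 1102323151/4770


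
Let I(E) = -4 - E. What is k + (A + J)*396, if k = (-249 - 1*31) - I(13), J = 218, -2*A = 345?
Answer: 17755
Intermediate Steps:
A = -345/2 (A = -½*345 = -345/2 ≈ -172.50)
k = -263 (k = (-249 - 1*31) - (-4 - 1*13) = (-249 - 31) - (-4 - 13) = -280 - 1*(-17) = -280 + 17 = -263)
k + (A + J)*396 = -263 + (-345/2 + 218)*396 = -263 + (91/2)*396 = -263 + 18018 = 17755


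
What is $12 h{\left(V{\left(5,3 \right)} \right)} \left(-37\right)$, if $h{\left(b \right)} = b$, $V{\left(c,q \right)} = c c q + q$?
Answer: $-34632$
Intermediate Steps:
$V{\left(c,q \right)} = q + q c^{2}$ ($V{\left(c,q \right)} = c^{2} q + q = q c^{2} + q = q + q c^{2}$)
$12 h{\left(V{\left(5,3 \right)} \right)} \left(-37\right) = 12 \cdot 3 \left(1 + 5^{2}\right) \left(-37\right) = 12 \cdot 3 \left(1 + 25\right) \left(-37\right) = 12 \cdot 3 \cdot 26 \left(-37\right) = 12 \cdot 78 \left(-37\right) = 936 \left(-37\right) = -34632$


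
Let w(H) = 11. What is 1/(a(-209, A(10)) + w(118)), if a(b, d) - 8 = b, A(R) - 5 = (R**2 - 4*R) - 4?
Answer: -1/190 ≈ -0.0052632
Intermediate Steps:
A(R) = 1 + R**2 - 4*R (A(R) = 5 + ((R**2 - 4*R) - 4) = 5 + (-4 + R**2 - 4*R) = 1 + R**2 - 4*R)
a(b, d) = 8 + b
1/(a(-209, A(10)) + w(118)) = 1/((8 - 209) + 11) = 1/(-201 + 11) = 1/(-190) = -1/190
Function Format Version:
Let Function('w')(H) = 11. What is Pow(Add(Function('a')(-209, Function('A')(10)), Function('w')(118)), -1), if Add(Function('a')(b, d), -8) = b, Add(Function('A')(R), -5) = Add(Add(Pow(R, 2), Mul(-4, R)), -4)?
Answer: Rational(-1, 190) ≈ -0.0052632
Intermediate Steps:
Function('A')(R) = Add(1, Pow(R, 2), Mul(-4, R)) (Function('A')(R) = Add(5, Add(Add(Pow(R, 2), Mul(-4, R)), -4)) = Add(5, Add(-4, Pow(R, 2), Mul(-4, R))) = Add(1, Pow(R, 2), Mul(-4, R)))
Function('a')(b, d) = Add(8, b)
Pow(Add(Function('a')(-209, Function('A')(10)), Function('w')(118)), -1) = Pow(Add(Add(8, -209), 11), -1) = Pow(Add(-201, 11), -1) = Pow(-190, -1) = Rational(-1, 190)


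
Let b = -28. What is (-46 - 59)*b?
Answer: 2940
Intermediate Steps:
(-46 - 59)*b = (-46 - 59)*(-28) = -105*(-28) = 2940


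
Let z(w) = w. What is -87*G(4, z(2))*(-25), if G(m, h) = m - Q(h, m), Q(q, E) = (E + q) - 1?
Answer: -2175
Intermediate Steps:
Q(q, E) = -1 + E + q
G(m, h) = 1 - h (G(m, h) = m - (-1 + m + h) = m - (-1 + h + m) = m + (1 - h - m) = 1 - h)
-87*G(4, z(2))*(-25) = -87*(1 - 1*2)*(-25) = -87*(1 - 2)*(-25) = -(-87)*(-25) = -87*25 = -2175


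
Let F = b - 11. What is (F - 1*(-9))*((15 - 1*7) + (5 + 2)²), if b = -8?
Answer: -570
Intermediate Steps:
F = -19 (F = -8 - 11 = -19)
(F - 1*(-9))*((15 - 1*7) + (5 + 2)²) = (-19 - 1*(-9))*((15 - 1*7) + (5 + 2)²) = (-19 + 9)*((15 - 7) + 7²) = -10*(8 + 49) = -10*57 = -570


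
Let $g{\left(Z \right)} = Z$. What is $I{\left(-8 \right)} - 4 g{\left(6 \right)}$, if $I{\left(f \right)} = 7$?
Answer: $-17$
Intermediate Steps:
$I{\left(-8 \right)} - 4 g{\left(6 \right)} = 7 - 24 = -17$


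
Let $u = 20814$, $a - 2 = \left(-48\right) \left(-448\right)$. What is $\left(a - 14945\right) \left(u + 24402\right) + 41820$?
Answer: $296703996$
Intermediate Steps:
$a = 21506$ ($a = 2 - -21504 = 2 + 21504 = 21506$)
$\left(a - 14945\right) \left(u + 24402\right) + 41820 = \left(21506 - 14945\right) \left(20814 + 24402\right) + 41820 = 6561 \cdot 45216 + 41820 = 296662176 + 41820 = 296703996$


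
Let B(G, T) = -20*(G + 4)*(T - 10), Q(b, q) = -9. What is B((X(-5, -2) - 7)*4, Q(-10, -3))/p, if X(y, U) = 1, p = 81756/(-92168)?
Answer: 175119200/20439 ≈ 8567.9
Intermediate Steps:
p = -20439/23042 (p = 81756*(-1/92168) = -20439/23042 ≈ -0.88703)
B(G, T) = -20*(-10 + T)*(4 + G) (B(G, T) = -20*(4 + G)*(-10 + T) = -20*(-10 + T)*(4 + G))
B((X(-5, -2) - 7)*4, Q(-10, -3))/p = (800 - 80*(-9) + 200*((1 - 7)*4) - 20*(1 - 7)*4*(-9))/(-20439/23042) = (800 + 720 + 200*(-6*4) - 20*(-6*4)*(-9))*(-23042/20439) = (800 + 720 + 200*(-24) - 20*(-24)*(-9))*(-23042/20439) = (800 + 720 - 4800 - 4320)*(-23042/20439) = -7600*(-23042/20439) = 175119200/20439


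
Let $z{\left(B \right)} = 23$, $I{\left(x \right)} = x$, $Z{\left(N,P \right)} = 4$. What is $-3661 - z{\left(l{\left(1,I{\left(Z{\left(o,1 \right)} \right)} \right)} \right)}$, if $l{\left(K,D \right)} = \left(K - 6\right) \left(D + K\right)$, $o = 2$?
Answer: $-3684$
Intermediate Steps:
$l{\left(K,D \right)} = \left(-6 + K\right) \left(D + K\right)$
$-3661 - z{\left(l{\left(1,I{\left(Z{\left(o,1 \right)} \right)} \right)} \right)} = -3661 - 23 = -3684$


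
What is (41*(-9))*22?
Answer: -8118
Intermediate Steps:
(41*(-9))*22 = -369*22 = -8118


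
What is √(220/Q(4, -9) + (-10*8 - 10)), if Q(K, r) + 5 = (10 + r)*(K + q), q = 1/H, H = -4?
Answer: I*√266 ≈ 16.31*I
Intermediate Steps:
q = -¼ (q = 1/(-4) = -¼ ≈ -0.25000)
Q(K, r) = -5 + (10 + r)*(-¼ + K) (Q(K, r) = -5 + (10 + r)*(K - ¼) = -5 + (10 + r)*(-¼ + K))
√(220/Q(4, -9) + (-10*8 - 10)) = √(220/(-15/2 + 10*4 - ¼*(-9) + 4*(-9)) + (-10*8 - 10)) = √(220/(-15/2 + 40 + 9/4 - 36) + (-80 - 10)) = √(220/(-5/4) - 90) = √(220*(-⅘) - 90) = √(-176 - 90) = √(-266) = I*√266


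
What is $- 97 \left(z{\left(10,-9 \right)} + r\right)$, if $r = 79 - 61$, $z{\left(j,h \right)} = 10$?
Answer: $-2716$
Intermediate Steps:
$r = 18$
$- 97 \left(z{\left(10,-9 \right)} + r\right) = - 97 \left(10 + 18\right) = \left(-97\right) 28 = -2716$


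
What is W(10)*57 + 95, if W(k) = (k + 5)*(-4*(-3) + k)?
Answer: 18905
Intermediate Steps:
W(k) = (5 + k)*(12 + k)
W(10)*57 + 95 = (60 + 10² + 17*10)*57 + 95 = (60 + 100 + 170)*57 + 95 = 330*57 + 95 = 18810 + 95 = 18905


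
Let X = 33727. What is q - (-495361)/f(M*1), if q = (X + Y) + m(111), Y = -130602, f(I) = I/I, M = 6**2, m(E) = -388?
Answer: 398098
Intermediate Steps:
M = 36
f(I) = 1
q = -97263 (q = (33727 - 130602) - 388 = -96875 - 388 = -97263)
q - (-495361)/f(M*1) = -97263 - (-495361)/1 = -97263 - (-495361) = -97263 - 1*(-495361) = -97263 + 495361 = 398098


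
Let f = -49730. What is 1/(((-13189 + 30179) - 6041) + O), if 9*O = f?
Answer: 9/48811 ≈ 0.00018438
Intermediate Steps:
O = -49730/9 (O = (⅑)*(-49730) = -49730/9 ≈ -5525.6)
1/(((-13189 + 30179) - 6041) + O) = 1/(((-13189 + 30179) - 6041) - 49730/9) = 1/((16990 - 6041) - 49730/9) = 1/(10949 - 49730/9) = 1/(48811/9) = 9/48811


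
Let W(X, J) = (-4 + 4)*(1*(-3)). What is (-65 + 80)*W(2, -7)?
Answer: 0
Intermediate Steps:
W(X, J) = 0 (W(X, J) = 0*(-3) = 0)
(-65 + 80)*W(2, -7) = (-65 + 80)*0 = 15*0 = 0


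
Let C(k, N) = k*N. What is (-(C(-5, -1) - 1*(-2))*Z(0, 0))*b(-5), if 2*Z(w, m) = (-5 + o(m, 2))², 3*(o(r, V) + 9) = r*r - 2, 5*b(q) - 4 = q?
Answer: 6776/45 ≈ 150.58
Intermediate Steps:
C(k, N) = N*k
b(q) = ⅘ + q/5
o(r, V) = -29/3 + r²/3 (o(r, V) = -9 + (r*r - 2)/3 = -9 + (r² - 2)/3 = -9 + (-2 + r²)/3 = -9 + (-⅔ + r²/3) = -29/3 + r²/3)
Z(w, m) = (-44/3 + m²/3)²/2 (Z(w, m) = (-5 + (-29/3 + m²/3))²/2 = (-44/3 + m²/3)²/2)
(-(C(-5, -1) - 1*(-2))*Z(0, 0))*b(-5) = (-(-1*(-5) - 1*(-2))*(-44 + 0²)²/18)*(⅘ + (⅕)*(-5)) = (-(5 + 2)*(-44 + 0)²/18)*(⅘ - 1) = -7*(1/18)*(-44)²*(-⅕) = -7*(1/18)*1936*(-⅕) = -7*968/9*(-⅕) = -1*6776/9*(-⅕) = -6776/9*(-⅕) = 6776/45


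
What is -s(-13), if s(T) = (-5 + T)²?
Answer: -324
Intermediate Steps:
-s(-13) = -(-5 - 13)² = -1*(-18)² = -1*324 = -324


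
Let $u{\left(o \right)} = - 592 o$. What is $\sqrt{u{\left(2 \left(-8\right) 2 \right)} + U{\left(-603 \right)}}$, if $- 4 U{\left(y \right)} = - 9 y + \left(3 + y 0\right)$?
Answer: $\frac{\sqrt{70346}}{2} \approx 132.61$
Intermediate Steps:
$U{\left(y \right)} = - \frac{3}{4} + \frac{9 y}{4}$ ($U{\left(y \right)} = - \frac{- 9 y + \left(3 + y 0\right)}{4} = - \frac{- 9 y + \left(3 + 0\right)}{4} = - \frac{- 9 y + 3}{4} = - \frac{3 - 9 y}{4} = - \frac{3}{4} + \frac{9 y}{4}$)
$\sqrt{u{\left(2 \left(-8\right) 2 \right)} + U{\left(-603 \right)}} = \sqrt{- 592 \cdot 2 \left(-8\right) 2 + \left(- \frac{3}{4} + \frac{9}{4} \left(-603\right)\right)} = \sqrt{- 592 \left(\left(-16\right) 2\right) - \frac{2715}{2}} = \sqrt{\left(-592\right) \left(-32\right) - \frac{2715}{2}} = \sqrt{18944 - \frac{2715}{2}} = \sqrt{\frac{35173}{2}} = \frac{\sqrt{70346}}{2}$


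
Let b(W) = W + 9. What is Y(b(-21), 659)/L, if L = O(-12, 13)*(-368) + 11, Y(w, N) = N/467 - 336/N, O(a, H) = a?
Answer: 277369/1362422531 ≈ 0.00020359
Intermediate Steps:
b(W) = 9 + W
Y(w, N) = -336/N + N/467 (Y(w, N) = N*(1/467) - 336/N = N/467 - 336/N = -336/N + N/467)
L = 4427 (L = -12*(-368) + 11 = 4416 + 11 = 4427)
Y(b(-21), 659)/L = (-336/659 + (1/467)*659)/4427 = (-336*1/659 + 659/467)*(1/4427) = (-336/659 + 659/467)*(1/4427) = (277369/307753)*(1/4427) = 277369/1362422531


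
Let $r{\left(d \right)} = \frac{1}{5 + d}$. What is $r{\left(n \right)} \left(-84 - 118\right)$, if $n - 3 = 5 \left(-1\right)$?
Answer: $- \frac{202}{3} \approx -67.333$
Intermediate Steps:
$n = -2$ ($n = 3 + 5 \left(-1\right) = 3 - 5 = -2$)
$r{\left(n \right)} \left(-84 - 118\right) = \frac{-84 - 118}{5 - 2} = \frac{1}{3} \left(-202\right) = - \frac{202}{3}$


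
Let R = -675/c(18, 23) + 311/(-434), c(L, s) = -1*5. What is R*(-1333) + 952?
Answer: -2492669/14 ≈ -1.7805e+5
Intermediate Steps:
c(L, s) = -5
R = 58279/434 (R = -675/(-5) + 311/(-434) = -675*(-⅕) + 311*(-1/434) = 135 - 311/434 = 58279/434 ≈ 134.28)
R*(-1333) + 952 = (58279/434)*(-1333) + 952 = -2505997/14 + 952 = -2492669/14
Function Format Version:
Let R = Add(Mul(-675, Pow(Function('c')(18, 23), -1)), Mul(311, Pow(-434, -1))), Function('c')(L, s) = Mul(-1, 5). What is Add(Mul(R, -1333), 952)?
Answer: Rational(-2492669, 14) ≈ -1.7805e+5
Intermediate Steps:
Function('c')(L, s) = -5
R = Rational(58279, 434) (R = Add(Mul(-675, Pow(-5, -1)), Mul(311, Pow(-434, -1))) = Add(Mul(-675, Rational(-1, 5)), Mul(311, Rational(-1, 434))) = Add(135, Rational(-311, 434)) = Rational(58279, 434) ≈ 134.28)
Add(Mul(R, -1333), 952) = Add(Mul(Rational(58279, 434), -1333), 952) = Add(Rational(-2505997, 14), 952) = Rational(-2492669, 14)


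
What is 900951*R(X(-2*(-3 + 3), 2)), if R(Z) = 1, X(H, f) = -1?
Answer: 900951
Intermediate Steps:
900951*R(X(-2*(-3 + 3), 2)) = 900951*1 = 900951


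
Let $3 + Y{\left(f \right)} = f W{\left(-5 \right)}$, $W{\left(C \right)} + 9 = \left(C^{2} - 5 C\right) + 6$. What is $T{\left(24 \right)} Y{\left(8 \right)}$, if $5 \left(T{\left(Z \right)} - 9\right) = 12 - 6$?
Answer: $\frac{19023}{5} \approx 3804.6$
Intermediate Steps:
$W{\left(C \right)} = -3 + C^{2} - 5 C$ ($W{\left(C \right)} = -9 + \left(\left(C^{2} - 5 C\right) + 6\right) = -9 + \left(6 + C^{2} - 5 C\right) = -3 + C^{2} - 5 C$)
$Y{\left(f \right)} = -3 + 47 f$ ($Y{\left(f \right)} = -3 + f \left(-3 + \left(-5\right)^{2} - -25\right) = -3 + f \left(-3 + 25 + 25\right) = -3 + f 47 = -3 + 47 f$)
$T{\left(Z \right)} = \frac{51}{5}$ ($T{\left(Z \right)} = 9 + \frac{12 - 6}{5} = 9 + \frac{1}{5} \cdot 6 = 9 + \frac{6}{5} = \frac{51}{5}$)
$T{\left(24 \right)} Y{\left(8 \right)} = \frac{51 \left(-3 + 47 \cdot 8\right)}{5} = \frac{51 \left(-3 + 376\right)}{5} = \frac{51}{5} \cdot 373 = \frac{19023}{5}$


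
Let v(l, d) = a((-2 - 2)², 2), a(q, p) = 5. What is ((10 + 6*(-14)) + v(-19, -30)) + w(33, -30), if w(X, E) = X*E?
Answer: -1059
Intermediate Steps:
v(l, d) = 5
w(X, E) = E*X
((10 + 6*(-14)) + v(-19, -30)) + w(33, -30) = ((10 + 6*(-14)) + 5) - 30*33 = ((10 - 84) + 5) - 990 = (-74 + 5) - 990 = -69 - 990 = -1059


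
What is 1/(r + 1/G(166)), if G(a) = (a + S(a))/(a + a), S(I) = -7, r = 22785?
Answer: 159/3623147 ≈ 4.3885e-5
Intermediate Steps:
G(a) = (-7 + a)/(2*a) (G(a) = (a - 7)/(a + a) = (-7 + a)/((2*a)) = (-7 + a)*(1/(2*a)) = (-7 + a)/(2*a))
1/(r + 1/G(166)) = 1/(22785 + 1/((½)*(-7 + 166)/166)) = 1/(22785 + 1/((½)*(1/166)*159)) = 1/(22785 + 1/(159/332)) = 1/(22785 + 332/159) = 1/(3623147/159) = 159/3623147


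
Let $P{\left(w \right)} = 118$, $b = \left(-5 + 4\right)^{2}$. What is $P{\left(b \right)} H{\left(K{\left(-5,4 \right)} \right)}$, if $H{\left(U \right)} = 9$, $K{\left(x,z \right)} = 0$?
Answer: $1062$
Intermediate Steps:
$b = 1$ ($b = \left(-1\right)^{2} = 1$)
$P{\left(b \right)} H{\left(K{\left(-5,4 \right)} \right)} = 118 \cdot 9 = 1062$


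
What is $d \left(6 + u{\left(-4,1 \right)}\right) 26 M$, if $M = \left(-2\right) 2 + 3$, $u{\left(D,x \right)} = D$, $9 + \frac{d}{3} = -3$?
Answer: $1872$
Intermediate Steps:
$d = -36$ ($d = -27 + 3 \left(-3\right) = -27 - 9 = -36$)
$M = -1$ ($M = -4 + 3 = -1$)
$d \left(6 + u{\left(-4,1 \right)}\right) 26 M = - 36 \left(6 - 4\right) 26 \left(-1\right) = \left(-36\right) 2 \cdot 26 \left(-1\right) = \left(-72\right) 26 \left(-1\right) = \left(-1872\right) \left(-1\right) = 1872$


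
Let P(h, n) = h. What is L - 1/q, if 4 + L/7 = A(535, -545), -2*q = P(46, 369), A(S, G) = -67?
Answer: -11430/23 ≈ -496.96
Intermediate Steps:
q = -23 (q = -1/2*46 = -23)
L = -497 (L = -28 + 7*(-67) = -28 - 469 = -497)
L - 1/q = -497 - 1/(-23) = -497 - 1*(-1/23) = -497 + 1/23 = -11430/23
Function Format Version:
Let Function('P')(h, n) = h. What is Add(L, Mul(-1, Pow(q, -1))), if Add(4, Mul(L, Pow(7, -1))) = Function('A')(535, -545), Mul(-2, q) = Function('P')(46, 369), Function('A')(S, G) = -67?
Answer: Rational(-11430, 23) ≈ -496.96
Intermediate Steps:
q = -23 (q = Mul(Rational(-1, 2), 46) = -23)
L = -497 (L = Add(-28, Mul(7, -67)) = Add(-28, -469) = -497)
Add(L, Mul(-1, Pow(q, -1))) = Add(-497, Mul(-1, Pow(-23, -1))) = Add(-497, Mul(-1, Rational(-1, 23))) = Add(-497, Rational(1, 23)) = Rational(-11430, 23)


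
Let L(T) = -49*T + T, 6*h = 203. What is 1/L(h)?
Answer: -1/1624 ≈ -0.00061576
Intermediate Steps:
h = 203/6 (h = (⅙)*203 = 203/6 ≈ 33.833)
L(T) = -48*T (L(T) = -49*T + T = -48*T)
1/L(h) = 1/(-48*203/6) = 1/(-1624) = -1/1624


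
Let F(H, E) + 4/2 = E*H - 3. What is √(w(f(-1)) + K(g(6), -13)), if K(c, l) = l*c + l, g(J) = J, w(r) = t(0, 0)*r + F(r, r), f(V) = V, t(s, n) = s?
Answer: I*√95 ≈ 9.7468*I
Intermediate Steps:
F(H, E) = -5 + E*H (F(H, E) = -2 + (E*H - 3) = -2 + (-3 + E*H) = -5 + E*H)
w(r) = -5 + r² (w(r) = 0*r + (-5 + r*r) = 0 + (-5 + r²) = -5 + r²)
K(c, l) = l + c*l (K(c, l) = c*l + l = l + c*l)
√(w(f(-1)) + K(g(6), -13)) = √((-5 + (-1)²) - 13*(1 + 6)) = √((-5 + 1) - 13*7) = √(-4 - 91) = √(-95) = I*√95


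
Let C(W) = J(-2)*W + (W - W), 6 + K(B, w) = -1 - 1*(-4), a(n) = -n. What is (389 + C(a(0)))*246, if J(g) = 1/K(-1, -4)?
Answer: 95694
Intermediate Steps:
K(B, w) = -3 (K(B, w) = -6 + (-1 - 1*(-4)) = -6 + (-1 + 4) = -6 + 3 = -3)
J(g) = -⅓ (J(g) = 1/(-3) = -⅓)
C(W) = -W/3 (C(W) = -W/3 + (W - W) = -W/3 + 0 = -W/3)
(389 + C(a(0)))*246 = (389 - (-1)*0/3)*246 = (389 - ⅓*0)*246 = (389 + 0)*246 = 389*246 = 95694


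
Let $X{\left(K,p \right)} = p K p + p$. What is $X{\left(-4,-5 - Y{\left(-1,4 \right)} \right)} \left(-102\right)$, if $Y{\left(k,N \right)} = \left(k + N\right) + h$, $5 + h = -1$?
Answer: $1836$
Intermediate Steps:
$h = -6$ ($h = -5 - 1 = -6$)
$Y{\left(k,N \right)} = -6 + N + k$ ($Y{\left(k,N \right)} = \left(k + N\right) - 6 = \left(N + k\right) - 6 = -6 + N + k$)
$X{\left(K,p \right)} = p + K p^{2}$ ($X{\left(K,p \right)} = K p p + p = K p^{2} + p = p + K p^{2}$)
$X{\left(-4,-5 - Y{\left(-1,4 \right)} \right)} \left(-102\right) = \left(-5 - \left(-6 + 4 - 1\right)\right) \left(1 - 4 \left(-5 - \left(-6 + 4 - 1\right)\right)\right) \left(-102\right) = \left(-5 - -3\right) \left(1 - 4 \left(-5 - -3\right)\right) \left(-102\right) = \left(-5 + 3\right) \left(1 - 4 \left(-5 + 3\right)\right) \left(-102\right) = - 2 \left(1 - -8\right) \left(-102\right) = - 2 \left(1 + 8\right) \left(-102\right) = \left(-2\right) 9 \left(-102\right) = \left(-18\right) \left(-102\right) = 1836$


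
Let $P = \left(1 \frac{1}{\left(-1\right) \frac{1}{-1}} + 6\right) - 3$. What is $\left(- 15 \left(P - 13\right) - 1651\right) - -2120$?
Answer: $604$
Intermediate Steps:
$P = 4$ ($P = \left(1 \frac{1}{\left(-1\right) \left(-1\right)} + 6\right) - 3 = \left(1 \cdot 1^{-1} + 6\right) - 3 = \left(1 \cdot 1 + 6\right) - 3 = \left(1 + 6\right) - 3 = 7 - 3 = 4$)
$\left(- 15 \left(P - 13\right) - 1651\right) - -2120 = \left(- 15 \left(4 - 13\right) - 1651\right) - -2120 = \left(- 15 \left(4 - 13\right) - 1651\right) + 2120 = \left(\left(-15\right) \left(-9\right) - 1651\right) + 2120 = \left(135 - 1651\right) + 2120 = -1516 + 2120 = 604$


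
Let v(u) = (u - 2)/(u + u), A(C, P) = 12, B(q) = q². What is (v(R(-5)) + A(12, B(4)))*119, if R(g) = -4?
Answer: 6069/4 ≈ 1517.3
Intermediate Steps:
v(u) = (-2 + u)/(2*u) (v(u) = (-2 + u)/((2*u)) = (-2 + u)*(1/(2*u)) = (-2 + u)/(2*u))
(v(R(-5)) + A(12, B(4)))*119 = ((½)*(-2 - 4)/(-4) + 12)*119 = ((½)*(-¼)*(-6) + 12)*119 = (¾ + 12)*119 = (51/4)*119 = 6069/4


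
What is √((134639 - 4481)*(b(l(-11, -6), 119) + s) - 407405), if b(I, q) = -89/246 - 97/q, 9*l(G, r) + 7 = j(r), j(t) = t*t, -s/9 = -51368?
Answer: 2*√7308151668911365/697 ≈ 2.4530e+5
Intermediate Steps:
s = 462312 (s = -9*(-51368) = 462312)
j(t) = t²
l(G, r) = -7/9 + r²/9
b(I, q) = -89/246 - 97/q (b(I, q) = -89*1/246 - 97/q = -89/246 - 97/q)
√((134639 - 4481)*(b(l(-11, -6), 119) + s) - 407405) = √((134639 - 4481)*((-89/246 - 97/119) + 462312) - 407405) = √(130158*((-89/246 - 97*1/119) + 462312) - 407405) = √(130158*((-89/246 - 97/119) + 462312) - 407405) = √(130158*(-34453/29274 + 462312) - 407405) = √(130158*(13533687035/29274) - 407405) = √(41940896121465/697 - 407405) = √(41940612160180/697) = 2*√7308151668911365/697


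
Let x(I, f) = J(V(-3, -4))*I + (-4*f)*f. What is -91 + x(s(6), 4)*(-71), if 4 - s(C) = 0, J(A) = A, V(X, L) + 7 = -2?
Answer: 7009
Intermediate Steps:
V(X, L) = -9 (V(X, L) = -7 - 2 = -9)
s(C) = 4 (s(C) = 4 - 1*0 = 4 + 0 = 4)
x(I, f) = -9*I - 4*f² (x(I, f) = -9*I + (-4*f)*f = -9*I - 4*f²)
-91 + x(s(6), 4)*(-71) = -91 + (-9*4 - 4*4²)*(-71) = -91 + (-36 - 4*16)*(-71) = -91 + (-36 - 64)*(-71) = -91 - 100*(-71) = -91 + 7100 = 7009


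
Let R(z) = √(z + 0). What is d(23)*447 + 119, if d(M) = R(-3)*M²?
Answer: 119 + 236463*I*√3 ≈ 119.0 + 4.0957e+5*I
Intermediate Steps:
R(z) = √z
d(M) = I*√3*M² (d(M) = √(-3)*M² = (I*√3)*M² = I*√3*M²)
d(23)*447 + 119 = (I*√3*23²)*447 + 119 = (I*√3*529)*447 + 119 = (529*I*√3)*447 + 119 = 236463*I*√3 + 119 = 119 + 236463*I*√3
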